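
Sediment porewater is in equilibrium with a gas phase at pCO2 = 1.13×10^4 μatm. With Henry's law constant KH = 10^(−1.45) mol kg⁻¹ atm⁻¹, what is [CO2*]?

KH = 10^(−1.45) = 3.548×10^-2 mol kg⁻¹ atm⁻¹
[CO2*] = KH · pCO2 = 3.548×10^-2 × 1.13×10^4×10^-6 atm = 4.01×10^-4 mol/kg

[CO2*] = 401 μmol/kg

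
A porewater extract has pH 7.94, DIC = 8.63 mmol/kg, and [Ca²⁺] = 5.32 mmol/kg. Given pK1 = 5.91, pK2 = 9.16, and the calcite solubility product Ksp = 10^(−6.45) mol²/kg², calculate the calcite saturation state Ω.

α₂ = 1 / (1 + [H⁺]/K2 + [H⁺]²/(K1K2)) = 1 / (1 + 10^+1.22 + 10^-0.81)
   = 1 / (1 + 16.596 + 0.15488) = 1/17.751 = 0.05634
[CO3²⁻] = α₂ × DIC = 0.05634 × 8.63 = 0.4862 mmol/kg
Ksp = 10^(−6.45) = 3.548×10^-7
Ω = [Ca²⁺][CO3²⁻]/Ksp = (5.32×10^-3)(4.862×10^-4) / 3.548×10^-7 = 7.29

Ω = 7.29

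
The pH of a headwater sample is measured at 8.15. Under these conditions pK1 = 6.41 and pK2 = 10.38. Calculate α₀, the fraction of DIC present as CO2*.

α₀ = 1 / (1 + K1/[H⁺] + K1K2/[H⁺]²) = 1 / (1 + 10^+1.74 + 10^-0.49)
   = 1 / (1 + 54.954 + 0.32359) = 1/56.278 = 0.01777

α₀ = 0.0178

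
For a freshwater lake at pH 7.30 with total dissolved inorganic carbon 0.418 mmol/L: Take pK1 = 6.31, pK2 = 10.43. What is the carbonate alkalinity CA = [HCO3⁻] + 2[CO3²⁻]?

CA = 0.380 mmol/L

CA = [HCO3⁻] + 2[CO3²⁻] = (α₁ + 2α₂)·DIC
At pH 7.30: [H⁺]/K1 = 10^-0.99 = 0.10233, K2/[H⁺] = 10^-3.13 = 0.00074131
α₁ = 1/(1 + 0.10233 + 0.00074131) = 1/1.1031 = 0.9066; α₂ = α₁·K2/[H⁺] = 0.0006720
α₁ + 2α₂ = 0.9079
CA = 0.9079 × 0.418 = 0.380 mmol/L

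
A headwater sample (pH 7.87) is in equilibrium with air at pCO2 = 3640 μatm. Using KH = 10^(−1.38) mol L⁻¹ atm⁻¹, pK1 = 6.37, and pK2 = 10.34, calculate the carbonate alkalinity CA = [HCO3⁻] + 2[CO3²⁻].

CA = 4.83 mmol/L

[CO2*] = KH · pCO2 = 10^(−1.38) × 3640×10^-6 = 1.517×10^-4 mol/L
α₀ = 1/(1 + K1/[H⁺] + K1K2/[H⁺]²) = 1/(1 + 10^+1.50 + 10^-0.97) = 0.03055
DIC = [CO2*]/α₀ = 1.517×10^-4 / 0.03055 = 4.966 mmol/L
CA = (α₁ + 2α₂)·DIC = (0.9662 + 2×0.003274) × 4.966 = 4.83 mmol/L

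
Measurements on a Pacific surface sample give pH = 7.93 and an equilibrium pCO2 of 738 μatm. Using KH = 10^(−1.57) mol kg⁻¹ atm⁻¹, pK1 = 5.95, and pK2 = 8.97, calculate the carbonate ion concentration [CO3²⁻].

[CO3²⁻] = 0.173 mmol/kg

[CO2*] = KH · pCO2 = 10^(−1.57) × 738×10^-6 = 1.986×10^-5 mol/kg
α₀ = 1/(1 + K1/[H⁺] + K1K2/[H⁺]²) = 1/(1 + 10^+1.98 + 10^+0.94) = 0.009505
DIC = [CO2*]/α₀ = 1.986×10^-5 / 0.009505 = 2.090 mmol/kg
[CO3²⁻] = α₂·DIC; α₂ = 0.08278, so [CO3²⁻] = 0.08278 × 2.090 = 0.173 mmol/kg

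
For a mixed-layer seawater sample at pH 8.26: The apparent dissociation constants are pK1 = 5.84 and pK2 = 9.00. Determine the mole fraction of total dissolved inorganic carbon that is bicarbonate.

α₁ = 0.843

α₁ = 1 / (1 + [H⁺]/K1 + K2/[H⁺]) = 1 / (1 + 10^-2.42 + 10^-0.74)
   = 1 / (1 + 0.0038019 + 0.18197) = 1/1.1858 = 0.8433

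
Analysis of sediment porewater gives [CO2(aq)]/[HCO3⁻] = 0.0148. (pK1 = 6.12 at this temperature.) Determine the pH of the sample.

pH = 7.95

From K1 = [H⁺][HCO3⁻]/[CO2(aq)]:  pH = pK1 − log₁₀([CO2(aq)]/[HCO3⁻])
log₁₀(0.0148) = -1.830
pH = 6.12 − (-1.830) = 7.95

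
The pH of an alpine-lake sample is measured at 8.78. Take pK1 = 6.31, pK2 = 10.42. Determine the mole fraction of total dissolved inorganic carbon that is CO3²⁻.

α₂ = 0.0223

α₂ = 1 / (1 + [H⁺]/K2 + [H⁺]²/(K1K2)) = 1 / (1 + 10^+1.64 + 10^-0.83)
   = 1 / (1 + 43.652 + 0.14791) = 1/44.799 = 0.02232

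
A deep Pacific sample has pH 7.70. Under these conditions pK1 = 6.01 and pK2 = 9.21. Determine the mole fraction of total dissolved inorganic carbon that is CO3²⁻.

α₂ = 1 / (1 + [H⁺]/K2 + [H⁺]²/(K1K2)) = 1 / (1 + 10^+1.51 + 10^-0.18)
   = 1 / (1 + 32.359 + 0.66069) = 1/34.020 = 0.02939

α₂ = 0.0294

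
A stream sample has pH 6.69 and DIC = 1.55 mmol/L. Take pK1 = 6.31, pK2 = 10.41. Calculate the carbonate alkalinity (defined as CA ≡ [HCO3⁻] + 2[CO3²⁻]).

CA = [HCO3⁻] + 2[CO3²⁻] = (α₁ + 2α₂)·DIC
At pH 6.69: [H⁺]/K1 = 10^-0.38 = 0.41687, K2/[H⁺] = 10^-3.72 = 0.00019055
α₁ = 1/(1 + 0.41687 + 0.00019055) = 1/1.4171 = 0.7057; α₂ = α₁·K2/[H⁺] = 0.0001345
α₁ + 2α₂ = 0.7060
CA = 0.7060 × 1.55 = 1.09 mmol/L

CA = 1.09 mmol/L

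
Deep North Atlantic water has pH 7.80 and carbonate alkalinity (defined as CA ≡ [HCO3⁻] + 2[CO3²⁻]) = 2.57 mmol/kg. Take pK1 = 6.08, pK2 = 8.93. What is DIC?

DIC = 2.45 mmol/kg

CA = [HCO3⁻] + 2[CO3²⁻] = (α₁ + 2α₂)·DIC
At pH 7.80: [H⁺]/K1 = 10^-1.72 = 0.019055, K2/[H⁺] = 10^-1.13 = 0.074131
α₁ = 1/(1 + 0.019055 + 0.074131) = 1/1.0932 = 0.9148; α₂ = α₁·K2/[H⁺] = 0.06781
α₁ + 2α₂ = 1.0504
DIC = CA / (α₁ + 2α₂) = 2.57 / 1.0504 = 2.45 mmol/kg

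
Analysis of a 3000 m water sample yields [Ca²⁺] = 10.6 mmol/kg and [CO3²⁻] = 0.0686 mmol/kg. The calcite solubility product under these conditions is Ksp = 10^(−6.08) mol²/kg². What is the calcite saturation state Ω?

Ksp = 10^(−6.08) = 8.318×10^-7
Ω = [Ca²⁺][CO3²⁻]/Ksp = (10.6×10^-3)(0.0686×10^-3) / 8.318×10^-7 = 0.874

Ω = 0.874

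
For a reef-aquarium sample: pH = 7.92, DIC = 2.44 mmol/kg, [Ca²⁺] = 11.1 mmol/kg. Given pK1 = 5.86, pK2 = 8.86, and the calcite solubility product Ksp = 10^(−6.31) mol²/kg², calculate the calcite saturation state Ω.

α₂ = 1 / (1 + [H⁺]/K2 + [H⁺]²/(K1K2)) = 1 / (1 + 10^+0.94 + 10^-1.12)
   = 1 / (1 + 8.7096 + 0.075858) = 1/9.7855 = 0.1022
[CO3²⁻] = α₂ × DIC = 0.1022 × 2.44 = 0.2493 mmol/kg
Ksp = 10^(−6.31) = 4.898×10^-7
Ω = [Ca²⁺][CO3²⁻]/Ksp = (11.1×10^-3)(2.493×10^-4) / 4.898×10^-7 = 5.65

Ω = 5.65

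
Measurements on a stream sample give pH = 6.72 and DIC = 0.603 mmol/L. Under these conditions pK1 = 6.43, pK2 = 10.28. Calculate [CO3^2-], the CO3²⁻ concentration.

α₂ = 1 / (1 + [H⁺]/K2 + [H⁺]²/(K1K2)) = 1 / (1 + 10^+3.56 + 10^+3.27)
   = 1 / (1 + 3630.8 + 1862.1) = 1/5493.9 = 0.0001820
[CO3²⁻] = α₂ × DIC = 0.0001820 × 0.603 = 0.000110 mmol/L = 0.110 μmol/L

[CO3²⁻] = 0.110 μmol/L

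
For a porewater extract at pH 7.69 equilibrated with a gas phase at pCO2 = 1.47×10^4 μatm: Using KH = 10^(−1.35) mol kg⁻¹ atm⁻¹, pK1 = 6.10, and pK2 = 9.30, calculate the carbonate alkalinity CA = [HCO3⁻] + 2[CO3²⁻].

[CO2*] = KH · pCO2 = 10^(−1.35) × 1.47×10^4×10^-6 = 6.566×10^-4 mol/kg
α₀ = 1/(1 + K1/[H⁺] + K1K2/[H⁺]²) = 1/(1 + 10^+1.59 + 10^-0.02) = 0.02447
DIC = [CO2*]/α₀ = 6.566×10^-4 / 0.02447 = 26.83 mmol/kg
CA = (α₁ + 2α₂)·DIC = (0.9522 + 2×0.02337) × 26.83 = 26.8 mmol/kg

CA = 26.8 mmol/kg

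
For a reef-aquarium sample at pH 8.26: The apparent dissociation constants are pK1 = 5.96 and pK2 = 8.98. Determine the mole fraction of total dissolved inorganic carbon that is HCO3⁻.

α₁ = 0.836

α₁ = 1 / (1 + [H⁺]/K1 + K2/[H⁺]) = 1 / (1 + 10^-2.30 + 10^-0.72)
   = 1 / (1 + 0.0050119 + 0.19055) = 1/1.1956 = 0.8364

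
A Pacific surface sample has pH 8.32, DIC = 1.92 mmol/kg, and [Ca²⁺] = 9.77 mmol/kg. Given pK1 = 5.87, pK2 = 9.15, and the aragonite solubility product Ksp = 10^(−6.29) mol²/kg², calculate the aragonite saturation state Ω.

α₂ = 1 / (1 + [H⁺]/K2 + [H⁺]²/(K1K2)) = 1 / (1 + 10^+0.83 + 10^-1.62)
   = 1 / (1 + 6.7608 + 0.023988) = 1/7.7848 = 0.1285
[CO3²⁻] = α₂ × DIC = 0.1285 × 1.92 = 0.2466 mmol/kg
Ksp = 10^(−6.29) = 5.129×10^-7
Ω = [Ca²⁺][CO3²⁻]/Ksp = (9.77×10^-3)(2.466×10^-4) / 5.129×10^-7 = 4.70

Ω = 4.70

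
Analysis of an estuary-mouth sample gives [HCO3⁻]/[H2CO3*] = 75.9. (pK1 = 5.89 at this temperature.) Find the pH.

pH = 7.77

From K1 = [H⁺][HCO3⁻]/[H2CO3*]:  pH = pK1 + log₁₀([HCO3⁻]/[H2CO3*])
log₁₀(75.9) = +1.880
pH = 5.89 + (+1.880) = 7.77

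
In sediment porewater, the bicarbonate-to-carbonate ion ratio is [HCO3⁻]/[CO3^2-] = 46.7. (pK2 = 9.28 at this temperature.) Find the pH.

pH = 7.61

From K2 = [H⁺][CO3^2-]/[HCO3⁻]:  pH = pK2 − log₁₀([HCO3⁻]/[CO3^2-])
log₁₀(46.7) = +1.669
pH = 9.28 − (+1.669) = 7.61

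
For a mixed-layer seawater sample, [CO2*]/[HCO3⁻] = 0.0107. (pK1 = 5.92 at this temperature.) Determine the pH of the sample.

pH = 7.89

From K1 = [H⁺][HCO3⁻]/[CO2*]:  pH = pK1 − log₁₀([CO2*]/[HCO3⁻])
log₁₀(0.0107) = -1.971
pH = 5.92 − (-1.971) = 7.89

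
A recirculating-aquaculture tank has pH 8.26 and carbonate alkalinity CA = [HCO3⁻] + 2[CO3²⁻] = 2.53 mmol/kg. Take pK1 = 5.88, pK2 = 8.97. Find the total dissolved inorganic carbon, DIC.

DIC = 2.18 mmol/kg

CA = [HCO3⁻] + 2[CO3²⁻] = (α₁ + 2α₂)·DIC
At pH 8.26: [H⁺]/K1 = 10^-2.38 = 0.0041687, K2/[H⁺] = 10^-0.71 = 0.19498
α₁ = 1/(1 + 0.0041687 + 0.19498) = 1/1.1992 = 0.8339; α₂ = α₁·K2/[H⁺] = 0.1626
α₁ + 2α₂ = 1.1591
DIC = CA / (α₁ + 2α₂) = 2.53 / 1.1591 = 2.18 mmol/kg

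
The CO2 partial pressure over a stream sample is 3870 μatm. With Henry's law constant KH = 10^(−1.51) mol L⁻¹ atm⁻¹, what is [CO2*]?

KH = 10^(−1.51) = 3.090×10^-2 mol L⁻¹ atm⁻¹
[CO2*] = KH · pCO2 = 3.090×10^-2 × 3870×10^-6 atm = 1.20×10^-4 mol/L

[CO2*] = 120 μmol/L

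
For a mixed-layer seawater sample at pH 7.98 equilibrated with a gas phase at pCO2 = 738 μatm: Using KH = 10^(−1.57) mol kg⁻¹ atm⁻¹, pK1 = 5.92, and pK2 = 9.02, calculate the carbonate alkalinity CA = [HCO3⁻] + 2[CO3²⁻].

CA = 2.70 mmol/kg

[CO2*] = KH · pCO2 = 10^(−1.57) × 738×10^-6 = 1.986×10^-5 mol/kg
α₀ = 1/(1 + K1/[H⁺] + K1K2/[H⁺]²) = 1/(1 + 10^+2.06 + 10^+1.02) = 0.007918
DIC = [CO2*]/α₀ = 1.986×10^-5 / 0.007918 = 2.508 mmol/kg
CA = (α₁ + 2α₂)·DIC = (0.9092 + 2×0.08292) × 2.508 = 2.70 mmol/kg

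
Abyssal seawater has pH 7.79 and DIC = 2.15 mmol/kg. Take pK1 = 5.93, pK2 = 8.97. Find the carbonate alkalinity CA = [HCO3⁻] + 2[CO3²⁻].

CA = 2.25 mmol/kg

CA = [HCO3⁻] + 2[CO3²⁻] = (α₁ + 2α₂)·DIC
At pH 7.79: [H⁺]/K1 = 10^-1.86 = 0.013804, K2/[H⁺] = 10^-1.18 = 0.066069
α₁ = 1/(1 + 0.013804 + 0.066069) = 1/1.0799 = 0.9260; α₂ = α₁·K2/[H⁺] = 0.06118
α₁ + 2α₂ = 1.0484
CA = 1.0484 × 2.15 = 2.25 mmol/kg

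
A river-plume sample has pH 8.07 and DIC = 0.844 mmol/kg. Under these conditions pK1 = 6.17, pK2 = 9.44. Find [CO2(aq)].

[CO2*] = 10.1 μmol/kg

α₀ = 1 / (1 + K1/[H⁺] + K1K2/[H⁺]²) = 1 / (1 + 10^+1.90 + 10^+0.53)
   = 1 / (1 + 79.433 + 3.3884) = 1/83.821 = 0.01193
[CO2*] = α₀ × DIC = 0.01193 × 0.844 = 0.0101 mmol/kg = 10.1 μmol/kg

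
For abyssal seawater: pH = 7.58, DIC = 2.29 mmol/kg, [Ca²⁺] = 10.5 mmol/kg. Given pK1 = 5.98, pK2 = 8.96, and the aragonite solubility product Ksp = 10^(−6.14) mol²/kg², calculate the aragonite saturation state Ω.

Ω = 1.30

α₂ = 1 / (1 + [H⁺]/K2 + [H⁺]²/(K1K2)) = 1 / (1 + 10^+1.38 + 10^-0.22)
   = 1 / (1 + 23.988 + 0.60256) = 1/25.591 = 0.03908
[CO3²⁻] = α₂ × DIC = 0.03908 × 2.29 = 0.08948 mmol/kg
Ksp = 10^(−6.14) = 7.244×10^-7
Ω = [Ca²⁺][CO3²⁻]/Ksp = (10.5×10^-3)(8.948×10^-5) / 7.244×10^-7 = 1.30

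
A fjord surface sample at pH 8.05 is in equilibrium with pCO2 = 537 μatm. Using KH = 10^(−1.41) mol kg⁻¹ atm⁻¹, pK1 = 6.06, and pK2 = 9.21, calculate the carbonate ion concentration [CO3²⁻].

[CO3²⁻] = 0.141 mmol/kg

[CO2*] = KH · pCO2 = 10^(−1.41) × 537×10^-6 = 2.089×10^-5 mol/kg
α₀ = 1/(1 + K1/[H⁺] + K1K2/[H⁺]²) = 1/(1 + 10^+1.99 + 10^+0.83) = 0.009480
DIC = [CO2*]/α₀ = 2.089×10^-5 / 0.009480 = 2.204 mmol/kg
[CO3²⁻] = α₂·DIC; α₂ = 0.06409, so [CO3²⁻] = 0.06409 × 2.204 = 0.141 mmol/kg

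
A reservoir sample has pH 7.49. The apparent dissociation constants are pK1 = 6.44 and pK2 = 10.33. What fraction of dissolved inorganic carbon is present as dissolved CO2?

α₀ = 1 / (1 + K1/[H⁺] + K1K2/[H⁺]²) = 1 / (1 + 10^+1.05 + 10^-1.79)
   = 1 / (1 + 11.220 + 0.016218) = 1/12.236 = 0.08172

α₀ = 0.0817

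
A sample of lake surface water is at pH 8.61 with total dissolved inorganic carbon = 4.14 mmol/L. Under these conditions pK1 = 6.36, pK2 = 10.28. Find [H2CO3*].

[CO2*] = 0.0227 mmol/L

α₀ = 1 / (1 + K1/[H⁺] + K1K2/[H⁺]²) = 1 / (1 + 10^+2.25 + 10^+0.58)
   = 1 / (1 + 177.83 + 3.8019) = 1/182.63 = 0.005476
[CO2*] = α₀ × DIC = 0.005476 × 4.14 = 0.0227 mmol/L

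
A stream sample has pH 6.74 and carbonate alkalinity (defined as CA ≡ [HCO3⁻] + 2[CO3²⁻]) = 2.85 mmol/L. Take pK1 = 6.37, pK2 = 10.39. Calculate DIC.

CA = [HCO3⁻] + 2[CO3²⁻] = (α₁ + 2α₂)·DIC
At pH 6.74: [H⁺]/K1 = 10^-0.37 = 0.42658, K2/[H⁺] = 10^-3.65 = 0.00022387
α₁ = 1/(1 + 0.42658 + 0.00022387) = 1/1.4268 = 0.7009; α₂ = α₁·K2/[H⁺] = 0.0001569
α₁ + 2α₂ = 0.7012
DIC = CA / (α₁ + 2α₂) = 2.85 / 0.7012 = 4.06 mmol/L

DIC = 4.06 mmol/L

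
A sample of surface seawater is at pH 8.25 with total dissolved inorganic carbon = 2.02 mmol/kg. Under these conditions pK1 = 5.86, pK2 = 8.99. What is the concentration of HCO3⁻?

α₁ = 1 / (1 + [H⁺]/K1 + K2/[H⁺]) = 1 / (1 + 10^-2.39 + 10^-0.74)
   = 1 / (1 + 0.0040738 + 0.18197) = 1/1.1860 = 0.8431
[HCO3⁻] = α₁ × DIC = 0.8431 × 2.02 = 1.70 mmol/kg

[HCO3⁻] = 1.70 mmol/kg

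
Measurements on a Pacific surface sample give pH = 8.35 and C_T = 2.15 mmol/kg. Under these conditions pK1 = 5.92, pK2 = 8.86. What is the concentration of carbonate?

α₂ = 1 / (1 + [H⁺]/K2 + [H⁺]²/(K1K2)) = 1 / (1 + 10^+0.51 + 10^-1.92)
   = 1 / (1 + 3.2359 + 0.012023) = 1/4.2480 = 0.2354
[CO3²⁻] = α₂ × DIC = 0.2354 × 2.15 = 0.506 mmol/kg

[CO3²⁻] = 0.506 mmol/kg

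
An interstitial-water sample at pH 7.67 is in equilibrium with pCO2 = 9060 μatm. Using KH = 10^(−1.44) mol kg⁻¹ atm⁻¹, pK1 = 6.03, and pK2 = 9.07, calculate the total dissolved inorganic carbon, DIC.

[CO2*] = KH · pCO2 = 10^(−1.44) × 9060×10^-6 = 3.289×10^-4 mol/kg
α₀ = 1/(1 + K1/[H⁺] + K1K2/[H⁺]²) = 1/(1 + 10^+1.64 + 10^+0.24) = 0.02156
DIC = [CO2*]/α₀ = 3.289×10^-4 / 0.02156 = 15.3 mmol/kg

DIC = 15.3 mmol/kg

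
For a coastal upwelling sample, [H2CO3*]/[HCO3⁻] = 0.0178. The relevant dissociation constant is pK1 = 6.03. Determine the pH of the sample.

pH = 7.78

From K1 = [H⁺][HCO3⁻]/[H2CO3*]:  pH = pK1 − log₁₀([H2CO3*]/[HCO3⁻])
log₁₀(0.0178) = -1.750
pH = 6.03 − (-1.750) = 7.78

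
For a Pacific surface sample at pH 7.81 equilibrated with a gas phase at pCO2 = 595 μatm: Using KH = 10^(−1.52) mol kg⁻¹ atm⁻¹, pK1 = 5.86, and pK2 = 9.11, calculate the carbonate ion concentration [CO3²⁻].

[CO3²⁻] = 0.0803 mmol/kg

[CO2*] = KH · pCO2 = 10^(−1.52) × 595×10^-6 = 1.797×10^-5 mol/kg
α₀ = 1/(1 + K1/[H⁺] + K1K2/[H⁺]²) = 1/(1 + 10^+1.95 + 10^+0.65) = 0.01057
DIC = [CO2*]/α₀ = 1.797×10^-5 / 0.01057 = 1.700 mmol/kg
[CO3²⁻] = α₂·DIC; α₂ = 0.04722, so [CO3²⁻] = 0.04722 × 1.700 = 0.0803 mmol/kg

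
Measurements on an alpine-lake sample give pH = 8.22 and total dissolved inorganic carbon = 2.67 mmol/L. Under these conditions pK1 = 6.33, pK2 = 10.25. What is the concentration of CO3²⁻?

[CO3²⁻] = 0.0244 mmol/L

α₂ = 1 / (1 + [H⁺]/K2 + [H⁺]²/(K1K2)) = 1 / (1 + 10^+2.03 + 10^+0.14)
   = 1 / (1 + 107.15 + 1.3804) = 1/109.53 = 0.009130
[CO3²⁻] = α₂ × DIC = 0.009130 × 2.67 = 0.0244 mmol/L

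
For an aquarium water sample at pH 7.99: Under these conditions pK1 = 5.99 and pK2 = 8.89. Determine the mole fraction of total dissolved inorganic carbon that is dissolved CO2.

α₀ = 1 / (1 + K1/[H⁺] + K1K2/[H⁺]²) = 1 / (1 + 10^+2.00 + 10^+1.10)
   = 1 / (1 + 100.00 + 12.589) = 1/113.59 = 0.008804

α₀ = 0.00880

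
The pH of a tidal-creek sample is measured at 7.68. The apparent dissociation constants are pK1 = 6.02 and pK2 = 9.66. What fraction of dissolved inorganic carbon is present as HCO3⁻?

α₁ = 1 / (1 + [H⁺]/K1 + K2/[H⁺]) = 1 / (1 + 10^-1.66 + 10^-1.98)
   = 1 / (1 + 0.021878 + 0.010471) = 1/1.0323 = 0.9687

α₁ = 0.969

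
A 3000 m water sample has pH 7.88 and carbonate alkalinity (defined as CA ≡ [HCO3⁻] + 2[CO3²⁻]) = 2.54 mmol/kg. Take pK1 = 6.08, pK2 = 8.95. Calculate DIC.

DIC = 2.39 mmol/kg

CA = [HCO3⁻] + 2[CO3²⁻] = (α₁ + 2α₂)·DIC
At pH 7.88: [H⁺]/K1 = 10^-1.80 = 0.015849, K2/[H⁺] = 10^-1.07 = 0.085114
α₁ = 1/(1 + 0.015849 + 0.085114) = 1/1.1010 = 0.9083; α₂ = α₁·K2/[H⁺] = 0.07731
α₁ + 2α₂ = 1.0629
DIC = CA / (α₁ + 2α₂) = 2.54 / 1.0629 = 2.39 mmol/kg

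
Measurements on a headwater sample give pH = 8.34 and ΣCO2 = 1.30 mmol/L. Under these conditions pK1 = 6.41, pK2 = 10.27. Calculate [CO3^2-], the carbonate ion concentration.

[CO3²⁻] = 14.9 μmol/L

α₂ = 1 / (1 + [H⁺]/K2 + [H⁺]²/(K1K2)) = 1 / (1 + 10^+1.93 + 10^+0.00)
   = 1 / (1 + 85.114 + 1.0000) = 1/87.114 = 0.01148
[CO3²⁻] = α₂ × DIC = 0.01148 × 1.30 = 0.0149 mmol/L = 14.9 μmol/L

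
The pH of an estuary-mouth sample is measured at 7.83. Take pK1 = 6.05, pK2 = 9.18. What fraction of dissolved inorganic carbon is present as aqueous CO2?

α₀ = 1 / (1 + K1/[H⁺] + K1K2/[H⁺]²) = 1 / (1 + 10^+1.78 + 10^+0.43)
   = 1 / (1 + 60.256 + 2.6915) = 1/63.947 = 0.01564

α₀ = 0.0156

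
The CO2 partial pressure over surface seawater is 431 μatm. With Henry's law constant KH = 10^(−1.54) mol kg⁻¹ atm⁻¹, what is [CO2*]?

KH = 10^(−1.54) = 2.884×10^-2 mol kg⁻¹ atm⁻¹
[CO2*] = KH · pCO2 = 2.884×10^-2 × 431×10^-6 atm = 1.24×10^-5 mol/kg

[CO2*] = 12.4 μmol/kg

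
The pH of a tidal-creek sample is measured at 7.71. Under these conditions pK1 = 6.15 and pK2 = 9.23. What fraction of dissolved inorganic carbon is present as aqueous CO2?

α₀ = 0.0260

α₀ = 1 / (1 + K1/[H⁺] + K1K2/[H⁺]²) = 1 / (1 + 10^+1.56 + 10^+0.04)
   = 1 / (1 + 36.308 + 1.0965) = 1/38.404 = 0.02604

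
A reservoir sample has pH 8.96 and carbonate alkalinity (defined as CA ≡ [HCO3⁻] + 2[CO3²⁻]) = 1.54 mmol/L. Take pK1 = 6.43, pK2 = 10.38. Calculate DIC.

DIC = 1.49 mmol/L

CA = [HCO3⁻] + 2[CO3²⁻] = (α₁ + 2α₂)·DIC
At pH 8.96: [H⁺]/K1 = 10^-2.53 = 0.0029512, K2/[H⁺] = 10^-1.42 = 0.038019
α₁ = 1/(1 + 0.0029512 + 0.038019) = 1/1.0410 = 0.9606; α₂ = α₁·K2/[H⁺] = 0.03652
α₁ + 2α₂ = 1.0337
DIC = CA / (α₁ + 2α₂) = 1.54 / 1.0337 = 1.49 mmol/L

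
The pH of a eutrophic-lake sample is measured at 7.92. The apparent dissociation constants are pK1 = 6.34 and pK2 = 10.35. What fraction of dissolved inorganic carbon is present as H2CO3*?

α₀ = 0.0255

α₀ = 1 / (1 + K1/[H⁺] + K1K2/[H⁺]²) = 1 / (1 + 10^+1.58 + 10^-0.85)
   = 1 / (1 + 38.019 + 0.14125) = 1/39.160 = 0.02554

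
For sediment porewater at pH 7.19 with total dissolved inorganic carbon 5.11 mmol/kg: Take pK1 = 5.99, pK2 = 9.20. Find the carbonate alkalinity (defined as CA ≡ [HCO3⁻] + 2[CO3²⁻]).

CA = 4.86 mmol/kg

CA = [HCO3⁻] + 2[CO3²⁻] = (α₁ + 2α₂)·DIC
At pH 7.19: [H⁺]/K1 = 10^-1.20 = 0.063096, K2/[H⁺] = 10^-2.01 = 0.0097724
α₁ = 1/(1 + 0.063096 + 0.0097724) = 1/1.0729 = 0.9321; α₂ = α₁·K2/[H⁺] = 0.009109
α₁ + 2α₂ = 0.9503
CA = 0.9503 × 5.11 = 4.86 mmol/kg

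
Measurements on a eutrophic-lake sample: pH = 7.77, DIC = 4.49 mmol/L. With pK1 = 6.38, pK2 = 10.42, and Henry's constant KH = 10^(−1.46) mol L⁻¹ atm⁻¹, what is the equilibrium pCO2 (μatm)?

α₀ = 1 / (1 + K1/[H⁺] + K1K2/[H⁺]²) = 1 / (1 + 10^+1.39 + 10^-1.26)
   = 1 / (1 + 24.547 + 0.054954) = 1/25.602 = 0.03906
[CO2*] = α₀ × DIC = 0.03906 × 4.49 = 0.1754 mmol/L
pCO2 = [CO2*]/KH = 1.754×10^-4 / 3.467×10^-2 = 5060 μatm

pCO2 = 5060 μatm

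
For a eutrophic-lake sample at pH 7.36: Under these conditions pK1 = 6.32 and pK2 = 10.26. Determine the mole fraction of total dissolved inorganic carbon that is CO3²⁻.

α₂ = 1 / (1 + [H⁺]/K2 + [H⁺]²/(K1K2)) = 1 / (1 + 10^+2.90 + 10^+1.86)
   = 1 / (1 + 794.33 + 72.444) = 1/867.77 = 0.001152

α₂ = 0.00115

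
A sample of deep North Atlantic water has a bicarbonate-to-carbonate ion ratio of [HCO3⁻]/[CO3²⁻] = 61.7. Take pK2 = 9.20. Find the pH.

From K2 = [H⁺][CO3²⁻]/[HCO3⁻]:  pH = pK2 − log₁₀([HCO3⁻]/[CO3²⁻])
log₁₀(61.7) = +1.790
pH = 9.20 − (+1.790) = 7.41

pH = 7.41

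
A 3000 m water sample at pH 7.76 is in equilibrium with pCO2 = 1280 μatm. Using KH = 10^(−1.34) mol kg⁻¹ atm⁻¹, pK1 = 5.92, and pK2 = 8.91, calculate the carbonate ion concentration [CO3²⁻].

[CO3²⁻] = 0.287 mmol/kg

[CO2*] = KH · pCO2 = 10^(−1.34) × 1280×10^-6 = 5.851×10^-5 mol/kg
α₀ = 1/(1 + K1/[H⁺] + K1K2/[H⁺]²) = 1/(1 + 10^+1.84 + 10^+0.69) = 0.01332
DIC = [CO2*]/α₀ = 5.851×10^-5 / 0.01332 = 4.393 mmol/kg
[CO3²⁻] = α₂·DIC; α₂ = 0.06523, so [CO3²⁻] = 0.06523 × 4.393 = 0.287 mmol/kg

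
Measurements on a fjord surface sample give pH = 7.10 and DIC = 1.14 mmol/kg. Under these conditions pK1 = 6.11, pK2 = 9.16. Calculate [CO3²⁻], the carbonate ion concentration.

α₂ = 1 / (1 + [H⁺]/K2 + [H⁺]²/(K1K2)) = 1 / (1 + 10^+2.06 + 10^+1.07)
   = 1 / (1 + 114.82 + 11.749) = 1/127.56 = 0.007839
[CO3²⁻] = α₂ × DIC = 0.007839 × 1.14 = 0.00894 mmol/kg = 8.94 μmol/kg

[CO3²⁻] = 8.94 μmol/kg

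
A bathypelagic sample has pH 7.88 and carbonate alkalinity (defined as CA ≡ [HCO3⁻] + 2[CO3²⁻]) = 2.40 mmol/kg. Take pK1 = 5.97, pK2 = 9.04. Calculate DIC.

CA = [HCO3⁻] + 2[CO3²⁻] = (α₁ + 2α₂)·DIC
At pH 7.88: [H⁺]/K1 = 10^-1.91 = 0.012303, K2/[H⁺] = 10^-1.16 = 0.069183
α₁ = 1/(1 + 0.012303 + 0.069183) = 1/1.0815 = 0.9247; α₂ = α₁·K2/[H⁺] = 0.06397
α₁ + 2α₂ = 1.0526
DIC = CA / (α₁ + 2α₂) = 2.40 / 1.0526 = 2.28 mmol/kg

DIC = 2.28 mmol/kg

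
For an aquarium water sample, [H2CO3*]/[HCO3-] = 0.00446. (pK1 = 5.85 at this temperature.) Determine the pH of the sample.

From K1 = [H⁺][HCO3-]/[H2CO3*]:  pH = pK1 − log₁₀([H2CO3*]/[HCO3-])
log₁₀(0.00446) = -2.351
pH = 5.85 − (-2.351) = 8.20

pH = 8.20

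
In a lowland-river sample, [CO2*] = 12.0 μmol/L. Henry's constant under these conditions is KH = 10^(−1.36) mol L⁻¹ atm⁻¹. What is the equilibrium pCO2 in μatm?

KH = 10^(−1.36) = 4.365×10^-2 mol L⁻¹ atm⁻¹
pCO2 = [CO2*]/KH = 12.0×10^-6 / 4.365×10^-2 = 2.75×10^-4 atm = 275 μatm

pCO2 = 275 μatm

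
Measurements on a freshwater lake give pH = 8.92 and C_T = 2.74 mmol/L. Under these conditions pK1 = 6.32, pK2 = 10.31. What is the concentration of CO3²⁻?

α₂ = 1 / (1 + [H⁺]/K2 + [H⁺]²/(K1K2)) = 1 / (1 + 10^+1.39 + 10^-1.21)
   = 1 / (1 + 24.547 + 0.061660) = 1/25.609 = 0.03905
[CO3²⁻] = α₂ × DIC = 0.03905 × 2.74 = 0.107 mmol/L

[CO3²⁻] = 0.107 mmol/L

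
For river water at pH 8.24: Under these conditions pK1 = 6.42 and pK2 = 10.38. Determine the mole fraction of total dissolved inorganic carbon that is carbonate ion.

α₂ = 0.00709

α₂ = 1 / (1 + [H⁺]/K2 + [H⁺]²/(K1K2)) = 1 / (1 + 10^+2.14 + 10^+0.32)
   = 1 / (1 + 138.04 + 2.0893) = 1/141.13 = 0.007086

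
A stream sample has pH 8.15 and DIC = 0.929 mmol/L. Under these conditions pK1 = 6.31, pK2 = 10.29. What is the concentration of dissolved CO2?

[CO2*] = 13.1 μmol/L

α₀ = 1 / (1 + K1/[H⁺] + K1K2/[H⁺]²) = 1 / (1 + 10^+1.84 + 10^-0.30)
   = 1 / (1 + 69.183 + 0.50119) = 1/70.684 = 0.01415
[CO2*] = α₀ × DIC = 0.01415 × 0.929 = 0.0131 mmol/L = 13.1 μmol/L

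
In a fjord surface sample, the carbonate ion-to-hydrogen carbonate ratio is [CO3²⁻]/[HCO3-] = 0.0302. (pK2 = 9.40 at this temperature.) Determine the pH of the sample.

pH = 7.88

From K2 = [H⁺][CO3²⁻]/[HCO3-]:  pH = pK2 + log₁₀([CO3²⁻]/[HCO3-])
log₁₀(0.0302) = -1.520
pH = 9.40 + (-1.520) = 7.88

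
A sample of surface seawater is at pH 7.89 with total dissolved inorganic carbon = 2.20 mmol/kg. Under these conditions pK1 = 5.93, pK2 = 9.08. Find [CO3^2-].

[CO3²⁻] = 0.132 mmol/kg

α₂ = 1 / (1 + [H⁺]/K2 + [H⁺]²/(K1K2)) = 1 / (1 + 10^+1.19 + 10^-0.77)
   = 1 / (1 + 15.488 + 0.16982) = 1/16.658 = 0.06003
[CO3²⁻] = α₂ × DIC = 0.06003 × 2.20 = 0.132 mmol/kg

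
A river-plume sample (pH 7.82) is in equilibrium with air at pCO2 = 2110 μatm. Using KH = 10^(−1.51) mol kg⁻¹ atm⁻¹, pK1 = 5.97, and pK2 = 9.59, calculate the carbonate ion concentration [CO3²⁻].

[CO3²⁻] = 0.0784 mmol/kg

[CO2*] = KH · pCO2 = 10^(−1.51) × 2110×10^-6 = 6.521×10^-5 mol/kg
α₀ = 1/(1 + K1/[H⁺] + K1K2/[H⁺]²) = 1/(1 + 10^+1.85 + 10^+0.08) = 0.01370
DIC = [CO2*]/α₀ = 6.521×10^-5 / 0.01370 = 4.760 mmol/kg
[CO3²⁻] = α₂·DIC; α₂ = 0.01647, so [CO3²⁻] = 0.01647 × 4.760 = 0.0784 mmol/kg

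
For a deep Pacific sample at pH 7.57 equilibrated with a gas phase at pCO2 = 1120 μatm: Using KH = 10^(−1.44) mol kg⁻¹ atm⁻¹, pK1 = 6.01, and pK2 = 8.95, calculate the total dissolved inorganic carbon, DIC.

[CO2*] = KH · pCO2 = 10^(−1.44) × 1120×10^-6 = 4.066×10^-5 mol/kg
α₀ = 1/(1 + K1/[H⁺] + K1K2/[H⁺]²) = 1/(1 + 10^+1.56 + 10^+0.18) = 0.02576
DIC = [CO2*]/α₀ = 4.066×10^-5 / 0.02576 = 1.58 mmol/kg

DIC = 1.58 mmol/kg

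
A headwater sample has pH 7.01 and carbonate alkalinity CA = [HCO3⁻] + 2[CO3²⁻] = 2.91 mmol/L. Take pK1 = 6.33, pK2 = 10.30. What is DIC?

DIC = 3.52 mmol/L

CA = [HCO3⁻] + 2[CO3²⁻] = (α₁ + 2α₂)·DIC
At pH 7.01: [H⁺]/K1 = 10^-0.68 = 0.20893, K2/[H⁺] = 10^-3.29 = 0.00051286
α₁ = 1/(1 + 0.20893 + 0.00051286) = 1/1.2094 = 0.8268; α₂ = α₁·K2/[H⁺] = 0.0004240
α₁ + 2α₂ = 0.8277
DIC = CA / (α₁ + 2α₂) = 2.91 / 0.8277 = 3.52 mmol/L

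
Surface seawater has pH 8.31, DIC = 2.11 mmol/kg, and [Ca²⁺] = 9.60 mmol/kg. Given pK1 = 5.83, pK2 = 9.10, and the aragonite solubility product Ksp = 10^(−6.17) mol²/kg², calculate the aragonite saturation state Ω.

α₂ = 1 / (1 + [H⁺]/K2 + [H⁺]²/(K1K2)) = 1 / (1 + 10^+0.79 + 10^-1.69)
   = 1 / (1 + 6.1660 + 0.020417) = 1/7.1864 = 0.1392
[CO3²⁻] = α₂ × DIC = 0.1392 × 2.11 = 0.2936 mmol/kg
Ksp = 10^(−6.17) = 6.761×10^-7
Ω = [Ca²⁺][CO3²⁻]/Ksp = (9.60×10^-3)(2.936×10^-4) / 6.761×10^-7 = 4.17

Ω = 4.17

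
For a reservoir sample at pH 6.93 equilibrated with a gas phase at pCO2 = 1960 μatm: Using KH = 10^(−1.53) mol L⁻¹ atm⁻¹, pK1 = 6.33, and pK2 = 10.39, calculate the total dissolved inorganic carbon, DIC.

DIC = 0.288 mmol/L

[CO2*] = KH · pCO2 = 10^(−1.53) × 1960×10^-6 = 5.784×10^-5 mol/L
α₀ = 1/(1 + K1/[H⁺] + K1K2/[H⁺]²) = 1/(1 + 10^+0.60 + 10^-2.86) = 0.2007
DIC = [CO2*]/α₀ = 5.784×10^-5 / 0.2007 = 0.288 mmol/L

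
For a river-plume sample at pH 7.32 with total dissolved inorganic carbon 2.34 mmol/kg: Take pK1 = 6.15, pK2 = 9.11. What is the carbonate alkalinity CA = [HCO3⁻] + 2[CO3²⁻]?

CA = 2.23 mmol/kg

CA = [HCO3⁻] + 2[CO3²⁻] = (α₁ + 2α₂)·DIC
At pH 7.32: [H⁺]/K1 = 10^-1.17 = 0.067608, K2/[H⁺] = 10^-1.79 = 0.016218
α₁ = 1/(1 + 0.067608 + 0.016218) = 1/1.0838 = 0.9227; α₂ = α₁·K2/[H⁺] = 0.01496
α₁ + 2α₂ = 0.9526
CA = 0.9526 × 2.34 = 2.23 mmol/kg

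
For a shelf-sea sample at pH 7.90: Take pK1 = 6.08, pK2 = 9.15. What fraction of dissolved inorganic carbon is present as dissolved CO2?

α₀ = 1 / (1 + K1/[H⁺] + K1K2/[H⁺]²) = 1 / (1 + 10^+1.82 + 10^+0.57)
   = 1 / (1 + 66.069 + 3.7154) = 1/70.785 = 0.01413

α₀ = 0.0141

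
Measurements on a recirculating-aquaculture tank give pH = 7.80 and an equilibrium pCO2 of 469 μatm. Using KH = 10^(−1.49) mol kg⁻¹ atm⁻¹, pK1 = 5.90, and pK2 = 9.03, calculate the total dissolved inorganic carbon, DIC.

DIC = 1.29 mmol/kg

[CO2*] = KH · pCO2 = 10^(−1.49) × 469×10^-6 = 1.518×10^-5 mol/kg
α₀ = 1/(1 + K1/[H⁺] + K1K2/[H⁺]²) = 1/(1 + 10^+1.90 + 10^+0.67) = 0.01175
DIC = [CO2*]/α₀ = 1.518×10^-5 / 0.01175 = 1.29 mmol/kg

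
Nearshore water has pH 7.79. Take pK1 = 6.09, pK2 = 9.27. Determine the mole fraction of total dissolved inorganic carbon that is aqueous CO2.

α₀ = 0.0189

α₀ = 1 / (1 + K1/[H⁺] + K1K2/[H⁺]²) = 1 / (1 + 10^+1.70 + 10^+0.22)
   = 1 / (1 + 50.119 + 1.6596) = 1/52.778 = 0.01895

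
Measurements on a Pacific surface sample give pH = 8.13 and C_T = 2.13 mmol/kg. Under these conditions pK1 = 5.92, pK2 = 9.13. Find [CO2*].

α₀ = 1 / (1 + K1/[H⁺] + K1K2/[H⁺]²) = 1 / (1 + 10^+2.21 + 10^+1.21)
   = 1 / (1 + 162.18 + 16.218) = 1/179.40 = 0.005574
[CO2*] = α₀ × DIC = 0.005574 × 2.13 = 0.0119 mmol/kg = 11.9 μmol/kg

[CO2*] = 11.9 μmol/kg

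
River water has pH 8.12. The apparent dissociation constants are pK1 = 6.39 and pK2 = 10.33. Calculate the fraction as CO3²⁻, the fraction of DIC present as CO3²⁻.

α₂ = 0.00602

α₂ = 1 / (1 + [H⁺]/K2 + [H⁺]²/(K1K2)) = 1 / (1 + 10^+2.21 + 10^+0.48)
   = 1 / (1 + 162.18 + 3.0200) = 1/166.20 = 0.006017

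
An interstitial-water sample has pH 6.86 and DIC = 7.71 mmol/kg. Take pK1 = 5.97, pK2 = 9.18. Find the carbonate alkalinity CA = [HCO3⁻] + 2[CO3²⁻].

CA = [HCO3⁻] + 2[CO3²⁻] = (α₁ + 2α₂)·DIC
At pH 6.86: [H⁺]/K1 = 10^-0.89 = 0.12882, K2/[H⁺] = 10^-2.32 = 0.0047863
α₁ = 1/(1 + 0.12882 + 0.0047863) = 1/1.1336 = 0.8821; α₂ = α₁·K2/[H⁺] = 0.004222
α₁ + 2α₂ = 0.8906
CA = 0.8906 × 7.71 = 6.87 mmol/kg

CA = 6.87 mmol/kg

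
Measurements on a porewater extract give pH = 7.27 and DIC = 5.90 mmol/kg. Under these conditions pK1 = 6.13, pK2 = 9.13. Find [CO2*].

[CO2*] = 0.393 mmol/kg

α₀ = 1 / (1 + K1/[H⁺] + K1K2/[H⁺]²) = 1 / (1 + 10^+1.14 + 10^-0.72)
   = 1 / (1 + 13.804 + 0.19055) = 1/14.994 = 0.06669
[CO2*] = α₀ × DIC = 0.06669 × 5.90 = 0.393 mmol/kg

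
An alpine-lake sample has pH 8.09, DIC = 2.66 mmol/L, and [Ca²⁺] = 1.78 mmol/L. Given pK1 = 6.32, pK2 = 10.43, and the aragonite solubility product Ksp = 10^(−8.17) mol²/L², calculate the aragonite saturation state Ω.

Ω = 3.13

α₂ = 1 / (1 + [H⁺]/K2 + [H⁺]²/(K1K2)) = 1 / (1 + 10^+2.34 + 10^+0.57)
   = 1 / (1 + 218.78 + 3.7154) = 1/223.49 = 0.004474
[CO3²⁻] = α₂ × DIC = 0.004474 × 2.66 = 0.01190 mmol/L = 11.90 μmol/L
Ksp = 10^(−8.17) = 6.761×10^-9
Ω = [Ca²⁺][CO3²⁻]/Ksp = (1.78×10^-3)(1.190×10^-5) / 6.761×10^-9 = 3.13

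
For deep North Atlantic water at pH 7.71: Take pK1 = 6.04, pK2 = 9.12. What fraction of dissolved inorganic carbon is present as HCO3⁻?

α₁ = 0.943

α₁ = 1 / (1 + [H⁺]/K1 + K2/[H⁺]) = 1 / (1 + 10^-1.67 + 10^-1.41)
   = 1 / (1 + 0.021380 + 0.038905) = 1/1.0603 = 0.9431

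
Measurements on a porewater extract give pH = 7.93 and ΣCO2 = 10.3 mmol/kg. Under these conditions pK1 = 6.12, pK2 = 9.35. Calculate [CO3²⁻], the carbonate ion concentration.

[CO3²⁻] = 0.372 mmol/kg

α₂ = 1 / (1 + [H⁺]/K2 + [H⁺]²/(K1K2)) = 1 / (1 + 10^+1.42 + 10^-0.39)
   = 1 / (1 + 26.303 + 0.40738) = 1/27.710 = 0.03609
[CO3²⁻] = α₂ × DIC = 0.03609 × 10.3 = 0.372 mmol/kg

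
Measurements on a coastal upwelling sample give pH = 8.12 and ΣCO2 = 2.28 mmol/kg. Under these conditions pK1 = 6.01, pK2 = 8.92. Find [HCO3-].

[HCO3⁻] = 1.95 mmol/kg

α₁ = 1 / (1 + [H⁺]/K1 + K2/[H⁺]) = 1 / (1 + 10^-2.11 + 10^-0.80)
   = 1 / (1 + 0.0077625 + 0.15849) = 1/1.1663 = 0.8574
[HCO3⁻] = α₁ × DIC = 0.8574 × 2.28 = 1.95 mmol/kg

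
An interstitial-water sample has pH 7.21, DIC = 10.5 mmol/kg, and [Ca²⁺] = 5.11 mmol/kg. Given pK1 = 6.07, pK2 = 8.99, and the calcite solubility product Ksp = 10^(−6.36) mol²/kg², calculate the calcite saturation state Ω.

α₂ = 1 / (1 + [H⁺]/K2 + [H⁺]²/(K1K2)) = 1 / (1 + 10^+1.78 + 10^+0.64)
   = 1 / (1 + 60.256 + 4.3652) = 1/65.621 = 0.01524
[CO3²⁻] = α₂ × DIC = 0.01524 × 10.5 = 0.1600 mmol/kg
Ksp = 10^(−6.36) = 4.365×10^-7
Ω = [Ca²⁺][CO3²⁻]/Ksp = (5.11×10^-3)(1.600×10^-4) / 4.365×10^-7 = 1.87

Ω = 1.87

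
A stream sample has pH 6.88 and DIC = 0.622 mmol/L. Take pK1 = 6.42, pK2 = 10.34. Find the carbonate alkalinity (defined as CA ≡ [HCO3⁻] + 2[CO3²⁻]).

CA = 0.462 mmol/L

CA = [HCO3⁻] + 2[CO3²⁻] = (α₁ + 2α₂)·DIC
At pH 6.88: [H⁺]/K1 = 10^-0.46 = 0.34674, K2/[H⁺] = 10^-3.46 = 0.00034674
α₁ = 1/(1 + 0.34674 + 0.00034674) = 1/1.3471 = 0.7423; α₂ = α₁·K2/[H⁺] = 0.0002574
α₁ + 2α₂ = 0.7429
CA = 0.7429 × 0.622 = 0.462 mmol/L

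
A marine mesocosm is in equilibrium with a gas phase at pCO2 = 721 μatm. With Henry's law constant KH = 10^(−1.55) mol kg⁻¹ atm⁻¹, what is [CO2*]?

KH = 10^(−1.55) = 2.818×10^-2 mol kg⁻¹ atm⁻¹
[CO2*] = KH · pCO2 = 2.818×10^-2 × 721×10^-6 atm = 2.03×10^-5 mol/kg

[CO2*] = 20.3 μmol/kg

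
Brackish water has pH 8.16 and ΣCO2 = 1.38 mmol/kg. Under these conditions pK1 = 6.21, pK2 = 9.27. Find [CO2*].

α₀ = 1 / (1 + K1/[H⁺] + K1K2/[H⁺]²) = 1 / (1 + 10^+1.95 + 10^+0.84)
   = 1 / (1 + 89.125 + 6.9183) = 1/97.043 = 0.01030
[CO2*] = α₀ × DIC = 0.01030 × 1.38 = 0.0142 mmol/kg = 14.2 μmol/kg

[CO2*] = 14.2 μmol/kg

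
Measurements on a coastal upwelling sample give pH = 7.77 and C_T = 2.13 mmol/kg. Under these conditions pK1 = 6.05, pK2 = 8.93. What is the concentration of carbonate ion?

[CO3²⁻] = 0.135 mmol/kg

α₂ = 1 / (1 + [H⁺]/K2 + [H⁺]²/(K1K2)) = 1 / (1 + 10^+1.16 + 10^-0.56)
   = 1 / (1 + 14.454 + 0.27542) = 1/15.730 = 0.06357
[CO3²⁻] = α₂ × DIC = 0.06357 × 2.13 = 0.135 mmol/kg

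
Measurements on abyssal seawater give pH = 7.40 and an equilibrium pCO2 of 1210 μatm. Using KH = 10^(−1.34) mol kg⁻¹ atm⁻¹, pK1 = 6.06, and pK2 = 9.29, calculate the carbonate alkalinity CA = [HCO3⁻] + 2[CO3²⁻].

[CO2*] = KH · pCO2 = 10^(−1.34) × 1210×10^-6 = 5.531×10^-5 mol/kg
α₀ = 1/(1 + K1/[H⁺] + K1K2/[H⁺]²) = 1/(1 + 10^+1.34 + 10^-0.55) = 0.04318
DIC = [CO2*]/α₀ = 5.531×10^-5 / 0.04318 = 1.281 mmol/kg
CA = (α₁ + 2α₂)·DIC = (0.9447 + 2×0.01217) × 1.281 = 1.24 mmol/kg

CA = 1.24 mmol/kg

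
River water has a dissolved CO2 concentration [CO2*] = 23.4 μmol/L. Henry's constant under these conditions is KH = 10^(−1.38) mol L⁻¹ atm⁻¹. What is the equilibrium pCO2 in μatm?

KH = 10^(−1.38) = 4.169×10^-2 mol L⁻¹ atm⁻¹
pCO2 = [CO2*]/KH = 23.4×10^-6 / 4.169×10^-2 = 5.61×10^-4 atm = 561 μatm

pCO2 = 561 μatm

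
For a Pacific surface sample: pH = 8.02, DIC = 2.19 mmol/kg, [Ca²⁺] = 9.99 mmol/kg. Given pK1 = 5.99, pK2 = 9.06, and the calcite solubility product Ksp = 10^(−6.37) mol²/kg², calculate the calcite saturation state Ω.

Ω = 4.25

α₂ = 1 / (1 + [H⁺]/K2 + [H⁺]²/(K1K2)) = 1 / (1 + 10^+1.04 + 10^-0.99)
   = 1 / (1 + 10.965 + 0.10233) = 1/12.067 = 0.08287
[CO3²⁻] = α₂ × DIC = 0.08287 × 2.19 = 0.1815 mmol/kg
Ksp = 10^(−6.37) = 4.266×10^-7
Ω = [Ca²⁺][CO3²⁻]/Ksp = (9.99×10^-3)(1.815×10^-4) / 4.266×10^-7 = 4.25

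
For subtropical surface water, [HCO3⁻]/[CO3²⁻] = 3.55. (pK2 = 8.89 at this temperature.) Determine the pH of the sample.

pH = 8.34

From K2 = [H⁺][CO3²⁻]/[HCO3⁻]:  pH = pK2 − log₁₀([HCO3⁻]/[CO3²⁻])
log₁₀(3.55) = +0.550
pH = 8.89 − (+0.550) = 8.34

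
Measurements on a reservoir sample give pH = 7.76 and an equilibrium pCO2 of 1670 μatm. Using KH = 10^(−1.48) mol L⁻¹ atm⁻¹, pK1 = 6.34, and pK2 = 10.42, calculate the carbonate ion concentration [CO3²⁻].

[CO3²⁻] = 3.18 μmol/L

[CO2*] = KH · pCO2 = 10^(−1.48) × 1670×10^-6 = 5.530×10^-5 mol/L
α₀ = 1/(1 + K1/[H⁺] + K1K2/[H⁺]²) = 1/(1 + 10^+1.42 + 10^-1.24) = 0.03655
DIC = [CO2*]/α₀ = 5.530×10^-5 / 0.03655 = 1.513 mmol/L
[CO3²⁻] = α₂·DIC; α₂ = 0.002103, so [CO3²⁻] = 0.002103 × 1.513 = 0.00318 mmol/L = 3.18 μmol/L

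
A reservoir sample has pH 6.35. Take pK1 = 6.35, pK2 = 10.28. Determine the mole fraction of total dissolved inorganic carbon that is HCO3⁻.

α₁ = 0.500

α₁ = 1 / (1 + [H⁺]/K1 + K2/[H⁺]) = 1 / (1 + 10^+0.00 + 10^-3.93)
   = 1 / (1 + 1.0000 + 0.00011749) = 1/2.0001 = 0.5000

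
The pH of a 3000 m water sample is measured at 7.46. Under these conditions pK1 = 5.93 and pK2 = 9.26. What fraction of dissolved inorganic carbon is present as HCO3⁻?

α₁ = 0.957

α₁ = 1 / (1 + [H⁺]/K1 + K2/[H⁺]) = 1 / (1 + 10^-1.53 + 10^-1.80)
   = 1 / (1 + 0.029512 + 0.015849) = 1/1.0454 = 0.9566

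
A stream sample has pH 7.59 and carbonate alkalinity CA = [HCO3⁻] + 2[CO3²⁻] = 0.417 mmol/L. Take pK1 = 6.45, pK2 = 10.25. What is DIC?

DIC = 0.446 mmol/L

CA = [HCO3⁻] + 2[CO3²⁻] = (α₁ + 2α₂)·DIC
At pH 7.59: [H⁺]/K1 = 10^-1.14 = 0.072444, K2/[H⁺] = 10^-2.66 = 0.0021878
α₁ = 1/(1 + 0.072444 + 0.0021878) = 1/1.0746 = 0.9306; α₂ = α₁·K2/[H⁺] = 0.002036
α₁ + 2α₂ = 0.9346
DIC = CA / (α₁ + 2α₂) = 0.417 / 0.9346 = 0.446 mmol/L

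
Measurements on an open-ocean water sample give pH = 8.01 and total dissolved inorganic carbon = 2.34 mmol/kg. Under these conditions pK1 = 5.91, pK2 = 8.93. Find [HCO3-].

α₁ = 1 / (1 + [H⁺]/K1 + K2/[H⁺]) = 1 / (1 + 10^-2.10 + 10^-0.92)
   = 1 / (1 + 0.0079433 + 0.12023) = 1/1.1282 = 0.8864
[HCO3⁻] = α₁ × DIC = 0.8864 × 2.34 = 2.07 mmol/kg

[HCO3⁻] = 2.07 mmol/kg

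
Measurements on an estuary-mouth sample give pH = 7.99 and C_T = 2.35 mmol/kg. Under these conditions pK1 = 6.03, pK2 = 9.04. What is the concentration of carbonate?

[CO3²⁻] = 0.190 mmol/kg

α₂ = 1 / (1 + [H⁺]/K2 + [H⁺]²/(K1K2)) = 1 / (1 + 10^+1.05 + 10^-0.91)
   = 1 / (1 + 11.220 + 0.12303) = 1/12.343 = 0.08102
[CO3²⁻] = α₂ × DIC = 0.08102 × 2.35 = 0.190 mmol/kg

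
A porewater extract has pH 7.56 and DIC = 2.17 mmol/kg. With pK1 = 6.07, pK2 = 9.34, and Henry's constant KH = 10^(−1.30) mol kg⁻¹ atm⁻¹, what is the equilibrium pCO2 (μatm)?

pCO2 = 1340 μatm

α₀ = 1 / (1 + K1/[H⁺] + K1K2/[H⁺]²) = 1 / (1 + 10^+1.49 + 10^-0.29)
   = 1 / (1 + 30.903 + 0.51286) = 1/32.416 = 0.03085
[CO2*] = α₀ × DIC = 0.03085 × 2.17 = 0.06694 mmol/kg
pCO2 = [CO2*]/KH = 6.694×10^-5 / 5.012×10^-2 = 1340 μatm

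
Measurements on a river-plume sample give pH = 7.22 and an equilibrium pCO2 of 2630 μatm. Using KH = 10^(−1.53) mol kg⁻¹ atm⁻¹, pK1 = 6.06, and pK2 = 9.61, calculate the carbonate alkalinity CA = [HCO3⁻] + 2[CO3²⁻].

CA = 1.13 mmol/kg

[CO2*] = KH · pCO2 = 10^(−1.53) × 2630×10^-6 = 7.762×10^-5 mol/kg
α₀ = 1/(1 + K1/[H⁺] + K1K2/[H⁺]²) = 1/(1 + 10^+1.16 + 10^-1.23) = 0.06446
DIC = [CO2*]/α₀ = 7.762×10^-5 / 0.06446 = 1.204 mmol/kg
CA = (α₁ + 2α₂)·DIC = (0.9317 + 2×0.003796) × 1.204 = 1.13 mmol/kg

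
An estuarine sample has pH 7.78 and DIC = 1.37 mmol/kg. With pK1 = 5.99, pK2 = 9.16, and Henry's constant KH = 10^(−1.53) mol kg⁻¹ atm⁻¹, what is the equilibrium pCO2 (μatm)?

α₀ = 1 / (1 + K1/[H⁺] + K1K2/[H⁺]²) = 1 / (1 + 10^+1.79 + 10^+0.41)
   = 1 / (1 + 61.660 + 2.5704) = 1/65.230 = 0.01533
[CO2*] = α₀ × DIC = 0.01533 × 1.37 = 0.02100 mmol/kg
pCO2 = [CO2*]/KH = 2.100×10^-5 / 2.951×10^-2 = 712 μatm

pCO2 = 712 μatm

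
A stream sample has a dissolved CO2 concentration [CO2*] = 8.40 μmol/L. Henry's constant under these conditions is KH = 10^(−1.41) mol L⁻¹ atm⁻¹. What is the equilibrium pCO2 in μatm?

pCO2 = 216 μatm

KH = 10^(−1.41) = 3.890×10^-2 mol L⁻¹ atm⁻¹
pCO2 = [CO2*]/KH = 8.40×10^-6 / 3.890×10^-2 = 2.16×10^-4 atm = 216 μatm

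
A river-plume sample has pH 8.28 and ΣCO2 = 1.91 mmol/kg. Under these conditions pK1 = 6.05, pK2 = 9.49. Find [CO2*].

α₀ = 1 / (1 + K1/[H⁺] + K1K2/[H⁺]²) = 1 / (1 + 10^+2.23 + 10^+1.02)
   = 1 / (1 + 169.82 + 10.471) = 1/181.30 = 0.005516
[CO2*] = α₀ × DIC = 0.005516 × 1.91 = 0.0105 mmol/kg = 10.5 μmol/kg

[CO2*] = 10.5 μmol/kg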